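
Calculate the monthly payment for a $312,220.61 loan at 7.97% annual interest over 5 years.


Loan payment formula: PMT = PV × r / (1 − (1 + r)^(−n))
Monthly rate r = 0.0797/12 ≈ 0.00664167, n = 60 months
Denominator: 1 − (1 + 0.0797/12)^(−60) = 0.3277886
PMT = $312,220.61 × (0.0797/12) / 0.3277886
PMT = $6,326.23 per month

PMT = PV × r / (1-(1+r)^(-n)) = $6,326.23/month


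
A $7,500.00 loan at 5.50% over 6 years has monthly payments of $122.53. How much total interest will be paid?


Total paid over the life of the loan = PMT × n.
Total paid = $122.53 × 72 = $8,822.16
Total interest = total paid − principal = $8,822.16 − $7,500.00 = $1,322.16

Total interest = (PMT × n) - PV = $1,322.16


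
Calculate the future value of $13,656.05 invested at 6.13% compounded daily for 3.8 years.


Compound interest formula: A = P(1 + r/n)^(nt)
A = $13,656.05 × (1 + 0.0613/365)^(365 × 3.8)
Growth factor: (1 + 0.0613/365)^1387 = 1.262281
A = $13,656.05 × 1.262281
A = $17,237.77

A = P(1 + r/n)^(nt) = $17,237.77


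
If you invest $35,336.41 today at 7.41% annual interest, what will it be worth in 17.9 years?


Future value formula: FV = PV × (1 + r)^t
FV = $35,336.41 × (1 + 0.0741)^17.9
FV = $35,336.41 × 3.5950127
FV = $127,034.84

FV = PV × (1 + r)^t = $127,034.84


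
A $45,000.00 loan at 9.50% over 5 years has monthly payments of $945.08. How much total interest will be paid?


Total paid over the life of the loan = PMT × n.
Total paid = $945.08 × 60 = $56,704.80
Total interest = total paid − principal = $56,704.80 − $45,000.00 = $11,704.80

Total interest = (PMT × n) - PV = $11,704.80


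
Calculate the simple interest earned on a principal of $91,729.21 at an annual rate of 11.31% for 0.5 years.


Simple interest formula: I = P × r × t
I = $91,729.21 × 0.1131 × 0.5
I = $5,187.29

I = P × r × t = $5,187.29


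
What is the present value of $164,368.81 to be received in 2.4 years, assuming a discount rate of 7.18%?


Present value formula: PV = FV / (1 + r)^t
PV = $164,368.81 / (1 + 0.0718)^2.4
PV = $164,368.81 / 1.1810628
PV = $139,170.25

PV = FV / (1 + r)^t = $139,170.25


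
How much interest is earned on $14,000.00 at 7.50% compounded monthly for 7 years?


Compound interest earned = final amount − principal.
A = P(1 + r/n)^(nt) = $14,000.00 × (1 + 0.075/12)^(12 × 7) = $23,627.79
Interest = A − P = $23,627.79 − $14,000.00 = $9,627.79

Interest = A - P = $9,627.79


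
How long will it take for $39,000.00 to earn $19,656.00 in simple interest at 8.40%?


Rearrange the simple interest formula for t:
I = P × r × t  ⇒  t = I / (P × r)
t = $19,656.00 / ($39,000.00 × 0.084)
t = 6

t = I/(P×r) = 6 years


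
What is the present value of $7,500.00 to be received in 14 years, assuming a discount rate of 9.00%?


Present value formula: PV = FV / (1 + r)^t
PV = $7,500.00 / (1 + 0.09)^14
PV = $7,500.00 / 3.341727
PV = $2,244.35

PV = FV / (1 + r)^t = $2,244.35


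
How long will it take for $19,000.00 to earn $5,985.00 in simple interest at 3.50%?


Rearrange the simple interest formula for t:
I = P × r × t  ⇒  t = I / (P × r)
t = $5,985.00 / ($19,000.00 × 0.035)
t = 9

t = I/(P×r) = 9 years


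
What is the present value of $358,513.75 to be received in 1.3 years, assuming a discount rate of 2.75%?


Present value formula: PV = FV / (1 + r)^t
PV = $358,513.75 / (1 + 0.0275)^1.3
PV = $358,513.75 / 1.03589653
PV = $346,090.31

PV = FV / (1 + r)^t = $346,090.31


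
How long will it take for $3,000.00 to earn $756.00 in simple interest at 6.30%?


Rearrange the simple interest formula for t:
I = P × r × t  ⇒  t = I / (P × r)
t = $756.00 / ($3,000.00 × 0.063)
t = 4

t = I/(P×r) = 4 years


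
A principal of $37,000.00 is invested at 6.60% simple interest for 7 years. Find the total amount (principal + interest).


Total amount formula: A = P(1 + rt) = P + P·r·t
Interest: I = P × r × t = $37,000.00 × 0.066 × 7 = $17,094.00
A = P + I = $37,000.00 + $17,094.00 = $54,094.00

A = P + I = P(1 + rt) = $54,094.00


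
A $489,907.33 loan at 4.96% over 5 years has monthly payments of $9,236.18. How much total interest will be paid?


Total paid over the life of the loan = PMT × n.
Total paid = $9,236.18 × 60 = $554,170.80
Total interest = total paid − principal = $554,170.80 − $489,907.33 = $64,263.47

Total interest = (PMT × n) - PV = $64,263.47


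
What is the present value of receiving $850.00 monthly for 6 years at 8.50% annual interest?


Present value of an ordinary annuity: PV = PMT × (1 − (1 + r)^(−n)) / r
Monthly rate r = 0.085/12 ≈ 0.00708333, n = 72
PV = $850.00 × (1 − (1 + 0.085/12)^(−72)) / (0.085/12)
PV = $850.00 × 56.248080
PV = $47,810.87

PV = PMT × (1-(1+r)^(-n))/r = $47,810.87


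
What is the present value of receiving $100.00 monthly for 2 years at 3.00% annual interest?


Present value of an ordinary annuity: PV = PMT × (1 − (1 + r)^(−n)) / r
Monthly rate r = 0.03/12 = 0.0025, n = 24
PV = $100.00 × (1 − (1 + 0.03/12)^(−24)) / (0.03/12)
PV = $100.00 × 23.265980
PV = $2,326.60

PV = PMT × (1-(1+r)^(-n))/r = $2,326.60


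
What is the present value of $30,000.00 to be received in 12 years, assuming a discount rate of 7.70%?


Present value formula: PV = FV / (1 + r)^t
PV = $30,000.00 / (1 + 0.077)^12
PV = $30,000.00 / 2.435502
PV = $12,317.79

PV = FV / (1 + r)^t = $12,317.79


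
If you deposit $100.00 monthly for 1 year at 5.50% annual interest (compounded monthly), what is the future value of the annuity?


Future value of an ordinary annuity: FV = PMT × ((1 + r)^n − 1) / r
Monthly rate r = 0.055/12 ≈ 0.00458333, n = 12
FV = $100.00 × ((1 + 0.055/12)^12 − 1) / (0.055/12)
FV = $100.00 × 12.307170
FV = $1,230.72

FV = PMT × ((1+r)^n - 1)/r = $1,230.72


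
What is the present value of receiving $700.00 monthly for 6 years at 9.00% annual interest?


Present value of an ordinary annuity: PV = PMT × (1 − (1 + r)^(−n)) / r
Monthly rate r = 0.09/12 = 0.0075, n = 72
PV = $700.00 × (1 − (1 + 0.09/12)^(−72)) / (0.09/12)
PV = $700.00 × 55.476849
PV = $38,833.79

PV = PMT × (1-(1+r)^(-n))/r = $38,833.79


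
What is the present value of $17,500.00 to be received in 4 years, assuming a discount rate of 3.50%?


Present value formula: PV = FV / (1 + r)^t
PV = $17,500.00 / (1 + 0.035)^4
PV = $17,500.00 / 1.147523
PV = $15,250.24

PV = FV / (1 + r)^t = $15,250.24


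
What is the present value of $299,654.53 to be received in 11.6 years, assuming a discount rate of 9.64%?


Present value formula: PV = FV / (1 + r)^t
PV = $299,654.53 / (1 + 0.0964)^11.6
PV = $299,654.53 / 2.908310
PV = $103,033.90

PV = FV / (1 + r)^t = $103,033.90


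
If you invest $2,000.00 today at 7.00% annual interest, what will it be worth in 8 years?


Future value formula: FV = PV × (1 + r)^t
FV = $2,000.00 × (1 + 0.07)^8
FV = $2,000.00 × 1.718186
FV = $3,436.37

FV = PV × (1 + r)^t = $3,436.37


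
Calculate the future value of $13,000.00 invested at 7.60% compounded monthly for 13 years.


Compound interest formula: A = P(1 + r/n)^(nt)
A = $13,000.00 × (1 + 0.076/12)^(12 × 13)
Growth factor: (1 + 0.076/12)^156 = 2.6775026
A = $13,000.00 × 2.6775026
A = $34,807.53

A = P(1 + r/n)^(nt) = $34,807.53


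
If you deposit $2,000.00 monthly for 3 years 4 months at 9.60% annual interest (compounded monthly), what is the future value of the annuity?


Future value of an ordinary annuity: FV = PMT × ((1 + r)^n − 1) / r
Monthly rate r = 0.096/12 = 0.008, n = 40
FV = $2,000.00 × ((1 + 0.096/12)^40 − 1) / (0.096/12)
FV = $2,000.00 × 46.921938
FV = $93,843.88

FV = PMT × ((1+r)^n - 1)/r = $93,843.88


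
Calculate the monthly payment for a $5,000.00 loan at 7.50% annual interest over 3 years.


Loan payment formula: PMT = PV × r / (1 − (1 + r)^(−n))
Monthly rate r = 0.075/12 = 0.00625, n = 36 months
Denominator: 1 − (1 + 0.075/12)^(−36) = 0.200924
PMT = $5,000.00 × (0.075/12) / 0.200924
PMT = $155.53 per month

PMT = PV × r / (1-(1+r)^(-n)) = $155.53/month


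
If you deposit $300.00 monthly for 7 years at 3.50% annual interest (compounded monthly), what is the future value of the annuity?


Future value of an ordinary annuity: FV = PMT × ((1 + r)^n − 1) / r
Monthly rate r = 0.035/12 ≈ 0.00291667, n = 84
FV = $300.00 × ((1 + 0.035/12)^84 − 1) / (0.035/12)
FV = $300.00 × 95.028273
FV = $28,508.48

FV = PMT × ((1+r)^n - 1)/r = $28,508.48


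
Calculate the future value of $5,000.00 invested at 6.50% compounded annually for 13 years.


Compound interest formula: A = P(1 + r/n)^(nt)
A = $5,000.00 × (1 + 0.065/1)^(1 × 13)
Growth factor: (1 + 0.065/1)^13 = 2.2674875
A = $5,000.00 × 2.2674875
A = $11,337.44

A = P(1 + r/n)^(nt) = $11,337.44


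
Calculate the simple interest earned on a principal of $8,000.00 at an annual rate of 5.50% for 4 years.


Simple interest formula: I = P × r × t
I = $8,000.00 × 0.055 × 4
I = $1,760.00

I = P × r × t = $1,760.00


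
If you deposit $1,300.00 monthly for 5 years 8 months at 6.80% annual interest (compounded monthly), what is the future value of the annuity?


Future value of an ordinary annuity: FV = PMT × ((1 + r)^n − 1) / r
Monthly rate r = 0.068/12 ≈ 0.00566667, n = 68
FV = $1,300.00 × ((1 + 0.068/12)^68 − 1) / (0.068/12)
FV = $1,300.00 × 82.677557
FV = $107,480.82

FV = PMT × ((1+r)^n - 1)/r = $107,480.82


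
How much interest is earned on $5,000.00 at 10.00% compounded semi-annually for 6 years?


Compound interest earned = final amount − principal.
A = P(1 + r/n)^(nt) = $5,000.00 × (1 + 0.1/2)^(2 × 6) = $8,979.28
Interest = A − P = $8,979.28 − $5,000.00 = $3,979.28

Interest = A - P = $3,979.28


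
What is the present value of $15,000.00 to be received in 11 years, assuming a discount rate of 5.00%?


Present value formula: PV = FV / (1 + r)^t
PV = $15,000.00 / (1 + 0.05)^11
PV = $15,000.00 / 1.710339
PV = $8,770.19

PV = FV / (1 + r)^t = $8,770.19


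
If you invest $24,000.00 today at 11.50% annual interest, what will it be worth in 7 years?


Future value formula: FV = PV × (1 + r)^t
FV = $24,000.00 × (1 + 0.115)^7
FV = $24,000.00 × 2.142516
FV = $51,420.38

FV = PV × (1 + r)^t = $51,420.38


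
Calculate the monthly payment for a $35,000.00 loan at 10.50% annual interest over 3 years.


Loan payment formula: PMT = PV × r / (1 − (1 + r)^(−n))
Monthly rate r = 0.105/12 = 0.00875, n = 36 months
Denominator: 1 − (1 + 0.105/12)^(−36) = 0.2692105
PMT = $35,000.00 × (0.105/12) / 0.2692105
PMT = $1,137.59 per month

PMT = PV × r / (1-(1+r)^(-n)) = $1,137.59/month


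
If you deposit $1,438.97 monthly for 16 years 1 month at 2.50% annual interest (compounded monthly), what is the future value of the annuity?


Future value of an ordinary annuity: FV = PMT × ((1 + r)^n − 1) / r
Monthly rate r = 0.025/12 ≈ 0.00208333, n = 193
FV = $1,438.97 × ((1 + 0.025/12)^193 − 1) / (0.025/12)
FV = $1,438.97 × 237.269170
FV = $341,423.22

FV = PMT × ((1+r)^n - 1)/r = $341,423.22


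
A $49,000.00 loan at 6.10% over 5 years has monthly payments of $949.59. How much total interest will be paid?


Total paid over the life of the loan = PMT × n.
Total paid = $949.59 × 60 = $56,975.40
Total interest = total paid − principal = $56,975.40 − $49,000.00 = $7,975.40

Total interest = (PMT × n) - PV = $7,975.40


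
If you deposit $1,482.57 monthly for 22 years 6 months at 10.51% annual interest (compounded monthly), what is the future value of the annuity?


Future value of an ordinary annuity: FV = PMT × ((1 + r)^n − 1) / r
Monthly rate r = 0.1051/12 ≈ 0.00875833, n = 270
FV = $1,482.57 × ((1 + 0.1051/12)^270 − 1) / (0.1051/12)
FV = $1,482.57 × 1088.378445
FV = $1,613,597.23

FV = PMT × ((1+r)^n - 1)/r = $1,613,597.23


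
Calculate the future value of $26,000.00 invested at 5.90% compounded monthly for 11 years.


Compound interest formula: A = P(1 + r/n)^(nt)
A = $26,000.00 × (1 + 0.059/12)^(12 × 11)
Growth factor: (1 + 0.059/12)^132 = 1.9105855
A = $26,000.00 × 1.9105855
A = $49,675.22

A = P(1 + r/n)^(nt) = $49,675.22


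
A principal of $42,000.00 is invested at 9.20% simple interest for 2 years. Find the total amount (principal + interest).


Total amount formula: A = P(1 + rt) = P + P·r·t
Interest: I = P × r × t = $42,000.00 × 0.092 × 2 = $7,728.00
A = P + I = $42,000.00 + $7,728.00 = $49,728.00

A = P + I = P(1 + rt) = $49,728.00


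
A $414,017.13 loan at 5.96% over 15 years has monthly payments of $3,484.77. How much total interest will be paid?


Total paid over the life of the loan = PMT × n.
Total paid = $3,484.77 × 180 = $627,258.60
Total interest = total paid − principal = $627,258.60 − $414,017.13 = $213,241.47

Total interest = (PMT × n) - PV = $213,241.47


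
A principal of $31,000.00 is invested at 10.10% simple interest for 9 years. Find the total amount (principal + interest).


Total amount formula: A = P(1 + rt) = P + P·r·t
Interest: I = P × r × t = $31,000.00 × 0.101 × 9 = $28,179.00
A = P + I = $31,000.00 + $28,179.00 = $59,179.00

A = P + I = P(1 + rt) = $59,179.00


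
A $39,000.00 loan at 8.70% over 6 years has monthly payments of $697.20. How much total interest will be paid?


Total paid over the life of the loan = PMT × n.
Total paid = $697.20 × 72 = $50,198.40
Total interest = total paid − principal = $50,198.40 − $39,000.00 = $11,198.40

Total interest = (PMT × n) - PV = $11,198.40


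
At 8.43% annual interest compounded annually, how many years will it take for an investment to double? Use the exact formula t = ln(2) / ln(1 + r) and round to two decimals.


Doubling condition: (1 + r)^t = 2
Take ln of both sides: t × ln(1 + r) = ln(2)
t = ln(2) / ln(1 + r)
t = 0.693147 / 0.080935
t = 8.56

t = ln(2) / ln(1 + r) = 8.56 years


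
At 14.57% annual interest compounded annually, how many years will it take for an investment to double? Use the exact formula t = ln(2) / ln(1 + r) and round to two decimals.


Doubling condition: (1 + r)^t = 2
Take ln of both sides: t × ln(1 + r) = ln(2)
t = ln(2) / ln(1 + r)
t = 0.693147 / 0.136016
t = 5.10

t = ln(2) / ln(1 + r) = 5.10 years


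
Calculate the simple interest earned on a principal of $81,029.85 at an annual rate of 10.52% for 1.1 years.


Simple interest formula: I = P × r × t
I = $81,029.85 × 0.1052 × 1.1
I = $9,376.77

I = P × r × t = $9,376.77


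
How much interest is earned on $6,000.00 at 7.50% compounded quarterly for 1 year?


Compound interest earned = final amount − principal.
A = P(1 + r/n)^(nt) = $6,000.00 × (1 + 0.075/4)^(4 × 1) = $6,462.82
Interest = A − P = $6,462.82 − $6,000.00 = $462.82

Interest = A - P = $462.82


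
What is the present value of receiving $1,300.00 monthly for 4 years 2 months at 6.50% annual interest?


Present value of an ordinary annuity: PV = PMT × (1 − (1 + r)^(−n)) / r
Monthly rate r = 0.065/12 ≈ 0.00541667, n = 50
PV = $1,300.00 × (1 − (1 + 0.065/12)^(−50)) / (0.065/12)
PV = $1,300.00 × 43.698225
PV = $56,807.69

PV = PMT × (1-(1+r)^(-n))/r = $56,807.69


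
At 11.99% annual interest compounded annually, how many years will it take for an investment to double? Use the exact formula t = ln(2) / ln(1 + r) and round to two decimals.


Doubling condition: (1 + r)^t = 2
Take ln of both sides: t × ln(1 + r) = ln(2)
t = ln(2) / ln(1 + r)
t = 0.693147 / 0.113239
t = 6.12

t = ln(2) / ln(1 + r) = 6.12 years


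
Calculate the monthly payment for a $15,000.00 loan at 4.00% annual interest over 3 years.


Loan payment formula: PMT = PV × r / (1 − (1 + r)^(−n))
Monthly rate r = 0.04/12 ≈ 0.00333333, n = 36 months
Denominator: 1 − (1 + 0.04/12)^(−36) = 0.112903
PMT = $15,000.00 × (0.04/12) / 0.112903
PMT = $442.86 per month

PMT = PV × r / (1-(1+r)^(-n)) = $442.86/month


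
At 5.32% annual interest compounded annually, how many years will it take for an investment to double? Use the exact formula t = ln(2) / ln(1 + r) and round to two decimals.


Doubling condition: (1 + r)^t = 2
Take ln of both sides: t × ln(1 + r) = ln(2)
t = ln(2) / ln(1 + r)
t = 0.693147 / 0.051833
t = 13.37

t = ln(2) / ln(1 + r) = 13.37 years


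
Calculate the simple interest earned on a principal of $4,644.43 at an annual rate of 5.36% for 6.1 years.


Simple interest formula: I = P × r × t
I = $4,644.43 × 0.0536 × 6.1
I = $1,518.54

I = P × r × t = $1,518.54


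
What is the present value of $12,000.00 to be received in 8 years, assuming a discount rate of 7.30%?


Present value formula: PV = FV / (1 + r)^t
PV = $12,000.00 / (1 + 0.073)^8
PV = $12,000.00 / 1.7571052
PV = $6,829.41

PV = FV / (1 + r)^t = $6,829.41


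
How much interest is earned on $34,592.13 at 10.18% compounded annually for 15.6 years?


Compound interest earned = final amount − principal.
A = P(1 + r/n)^(nt) = $34,592.13 × (1 + 0.1018/1)^(1 × 15.6) = $156,956.93
Interest = A − P = $156,956.93 − $34,592.13 = $122,364.80

Interest = A - P = $122,364.80


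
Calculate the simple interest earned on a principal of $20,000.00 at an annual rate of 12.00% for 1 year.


Simple interest formula: I = P × r × t
I = $20,000.00 × 0.12 × 1
I = $2,400.00

I = P × r × t = $2,400.00


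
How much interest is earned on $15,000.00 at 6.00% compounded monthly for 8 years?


Compound interest earned = final amount − principal.
A = P(1 + r/n)^(nt) = $15,000.00 × (1 + 0.06/12)^(12 × 8) = $24,212.14
Interest = A − P = $24,212.14 − $15,000.00 = $9,212.14

Interest = A - P = $9,212.14


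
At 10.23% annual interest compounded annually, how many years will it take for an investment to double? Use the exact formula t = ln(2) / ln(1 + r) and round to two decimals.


Doubling condition: (1 + r)^t = 2
Take ln of both sides: t × ln(1 + r) = ln(2)
t = ln(2) / ln(1 + r)
t = 0.693147 / 0.097399
t = 7.12

t = ln(2) / ln(1 + r) = 7.12 years


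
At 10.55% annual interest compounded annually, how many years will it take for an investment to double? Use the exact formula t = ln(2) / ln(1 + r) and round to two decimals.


Doubling condition: (1 + r)^t = 2
Take ln of both sides: t × ln(1 + r) = ln(2)
t = ln(2) / ln(1 + r)
t = 0.693147 / 0.100298
t = 6.91

t = ln(2) / ln(1 + r) = 6.91 years


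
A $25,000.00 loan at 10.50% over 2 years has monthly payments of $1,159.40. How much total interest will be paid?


Total paid over the life of the loan = PMT × n.
Total paid = $1,159.40 × 24 = $27,825.60
Total interest = total paid − principal = $27,825.60 − $25,000.00 = $2,825.60

Total interest = (PMT × n) - PV = $2,825.60


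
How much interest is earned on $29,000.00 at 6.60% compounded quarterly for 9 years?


Compound interest earned = final amount − principal.
A = P(1 + r/n)^(nt) = $29,000.00 × (1 + 0.066/4)^(4 × 9) = $52,271.36
Interest = A − P = $52,271.36 − $29,000.00 = $23,271.36

Interest = A - P = $23,271.36


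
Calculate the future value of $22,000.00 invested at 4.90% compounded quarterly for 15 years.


Compound interest formula: A = P(1 + r/n)^(nt)
A = $22,000.00 × (1 + 0.049/4)^(4 × 15)
Growth factor: (1 + 0.049/4)^60 = 2.076190
A = $22,000.00 × 2.076190
A = $45,676.18

A = P(1 + r/n)^(nt) = $45,676.18


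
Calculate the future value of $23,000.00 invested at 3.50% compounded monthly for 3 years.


Compound interest formula: A = P(1 + r/n)^(nt)
A = $23,000.00 × (1 + 0.035/12)^(12 × 3)
Growth factor: (1 + 0.035/12)^36 = 1.110541
A = $23,000.00 × 1.110541
A = $25,542.44

A = P(1 + r/n)^(nt) = $25,542.44


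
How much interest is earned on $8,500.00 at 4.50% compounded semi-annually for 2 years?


Compound interest earned = final amount − principal.
A = P(1 + r/n)^(nt) = $8,500.00 × (1 + 0.045/2)^(2 × 2) = $9,291.21
Interest = A − P = $9,291.21 − $8,500.00 = $791.21

Interest = A - P = $791.21


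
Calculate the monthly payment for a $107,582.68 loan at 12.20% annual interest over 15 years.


Loan payment formula: PMT = PV × r / (1 − (1 + r)^(−n))
Monthly rate r = 0.122/12 ≈ 0.01016667, n = 180 months
Denominator: 1 − (1 + 0.122/12)^(−180) = 0.838097
PMT = $107,582.68 × (0.122/12) / 0.838097
PMT = $1,305.05 per month

PMT = PV × r / (1-(1+r)^(-n)) = $1,305.05/month


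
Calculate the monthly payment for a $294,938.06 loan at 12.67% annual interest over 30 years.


Loan payment formula: PMT = PV × r / (1 − (1 + r)^(−n))
Monthly rate r = 0.1267/12 ≈ 0.01055833, n = 360 months
Denominator: 1 − (1 + 0.1267/12)^(−360) = 0.9772018
PMT = $294,938.06 × (0.1267/12) / 0.9772018
PMT = $3,186.71 per month

PMT = PV × r / (1-(1+r)^(-n)) = $3,186.71/month


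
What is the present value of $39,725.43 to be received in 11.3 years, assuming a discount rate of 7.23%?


Present value formula: PV = FV / (1 + r)^t
PV = $39,725.43 / (1 + 0.0723)^11.3
PV = $39,725.43 / 2.200768
PV = $18,050.71

PV = FV / (1 + r)^t = $18,050.71


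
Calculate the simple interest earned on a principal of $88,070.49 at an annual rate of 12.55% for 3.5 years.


Simple interest formula: I = P × r × t
I = $88,070.49 × 0.1255 × 3.5
I = $38,684.96

I = P × r × t = $38,684.96


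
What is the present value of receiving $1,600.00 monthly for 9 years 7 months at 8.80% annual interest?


Present value of an ordinary annuity: PV = PMT × (1 − (1 + r)^(−n)) / r
Monthly rate r = 0.088/12 ≈ 0.00733333, n = 115
PV = $1,600.00 × (1 − (1 + 0.088/12)^(−115)) / (0.088/12)
PV = $1,600.00 × 77.5090968
PV = $124,014.55

PV = PMT × (1-(1+r)^(-n))/r = $124,014.55


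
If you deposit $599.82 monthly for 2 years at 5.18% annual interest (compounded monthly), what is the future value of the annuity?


Future value of an ordinary annuity: FV = PMT × ((1 + r)^n − 1) / r
Monthly rate r = 0.0518/12 ≈ 0.00431667, n = 24
FV = $599.82 × ((1 + 0.0518/12)^24 − 1) / (0.0518/12)
FV = $599.82 × 25.229984
FV = $15,133.45

FV = PMT × ((1+r)^n - 1)/r = $15,133.45


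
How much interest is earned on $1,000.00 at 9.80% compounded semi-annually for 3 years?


Compound interest earned = final amount − principal.
A = P(1 + r/n)^(nt) = $1,000.00 × (1 + 0.098/2)^(2 × 3) = $1,332.46
Interest = A − P = $1,332.46 − $1,000.00 = $332.46

Interest = A - P = $332.46


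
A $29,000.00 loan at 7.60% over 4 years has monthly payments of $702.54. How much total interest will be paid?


Total paid over the life of the loan = PMT × n.
Total paid = $702.54 × 48 = $33,721.92
Total interest = total paid − principal = $33,721.92 − $29,000.00 = $4,721.92

Total interest = (PMT × n) - PV = $4,721.92


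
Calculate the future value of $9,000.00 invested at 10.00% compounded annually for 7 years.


Compound interest formula: A = P(1 + r/n)^(nt)
A = $9,000.00 × (1 + 0.1/1)^(1 × 7)
Growth factor: (1 + 0.1/1)^7 = 1.948717
A = $9,000.00 × 1.948717
A = $17,538.45

A = P(1 + r/n)^(nt) = $17,538.45


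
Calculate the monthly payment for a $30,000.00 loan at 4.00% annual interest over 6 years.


Loan payment formula: PMT = PV × r / (1 − (1 + r)^(−n))
Monthly rate r = 0.04/12 ≈ 0.00333333, n = 72 months
Denominator: 1 − (1 + 0.04/12)^(−72) = 0.213058
PMT = $30,000.00 × (0.04/12) / 0.213058
PMT = $469.36 per month

PMT = PV × r / (1-(1+r)^(-n)) = $469.36/month


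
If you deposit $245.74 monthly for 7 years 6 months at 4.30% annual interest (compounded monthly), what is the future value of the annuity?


Future value of an ordinary annuity: FV = PMT × ((1 + r)^n − 1) / r
Monthly rate r = 0.043/12 ≈ 0.00358333, n = 90
FV = $245.74 × ((1 + 0.043/12)^90 − 1) / (0.043/12)
FV = $245.74 × 105.984923
FV = $26,044.73

FV = PMT × ((1+r)^n - 1)/r = $26,044.73


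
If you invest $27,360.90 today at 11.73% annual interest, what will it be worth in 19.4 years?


Future value formula: FV = PV × (1 + r)^t
FV = $27,360.90 × (1 + 0.1173)^19.4
FV = $27,360.90 × 8.5999138
FV = $235,301.38

FV = PV × (1 + r)^t = $235,301.38


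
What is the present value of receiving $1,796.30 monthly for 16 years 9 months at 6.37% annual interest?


Present value of an ordinary annuity: PV = PMT × (1 − (1 + r)^(−n)) / r
Monthly rate r = 0.0637/12 ≈ 0.00530833, n = 201
PV = $1,796.30 × (1 − (1 + 0.0637/12)^(−201)) / (0.0637/12)
PV = $1,796.30 × 123.387138
PV = $221,640.32

PV = PMT × (1-(1+r)^(-n))/r = $221,640.32


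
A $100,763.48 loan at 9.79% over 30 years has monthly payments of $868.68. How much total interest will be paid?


Total paid over the life of the loan = PMT × n.
Total paid = $868.68 × 360 = $312,724.80
Total interest = total paid − principal = $312,724.80 − $100,763.48 = $211,961.32

Total interest = (PMT × n) - PV = $211,961.32


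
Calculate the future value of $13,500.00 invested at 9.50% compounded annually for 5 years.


Compound interest formula: A = P(1 + r/n)^(nt)
A = $13,500.00 × (1 + 0.095/1)^(1 × 5)
Growth factor: (1 + 0.095/1)^5 = 1.5742387
A = $13,500.00 × 1.5742387
A = $21,252.22

A = P(1 + r/n)^(nt) = $21,252.22


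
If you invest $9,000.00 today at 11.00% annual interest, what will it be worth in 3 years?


Future value formula: FV = PV × (1 + r)^t
FV = $9,000.00 × (1 + 0.11)^3
FV = $9,000.00 × 1.367631
FV = $12,308.68

FV = PV × (1 + r)^t = $12,308.68


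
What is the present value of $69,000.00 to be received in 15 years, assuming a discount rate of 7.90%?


Present value formula: PV = FV / (1 + r)^t
PV = $69,000.00 / (1 + 0.079)^15
PV = $69,000.00 / 3.128396
PV = $22,056.03

PV = FV / (1 + r)^t = $22,056.03


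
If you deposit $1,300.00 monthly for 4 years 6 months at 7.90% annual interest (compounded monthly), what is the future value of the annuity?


Future value of an ordinary annuity: FV = PMT × ((1 + r)^n − 1) / r
Monthly rate r = 0.079/12 ≈ 0.00658333, n = 54
FV = $1,300.00 × ((1 + 0.079/12)^54 − 1) / (0.079/12)
FV = $1,300.00 × 64.592271
FV = $83,969.95

FV = PMT × ((1+r)^n - 1)/r = $83,969.95


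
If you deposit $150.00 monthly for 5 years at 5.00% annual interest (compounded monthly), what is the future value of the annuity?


Future value of an ordinary annuity: FV = PMT × ((1 + r)^n − 1) / r
Monthly rate r = 0.05/12 ≈ 0.00416667, n = 60
FV = $150.00 × ((1 + 0.05/12)^60 − 1) / (0.05/12)
FV = $150.00 × 68.006083
FV = $10,200.91

FV = PMT × ((1+r)^n - 1)/r = $10,200.91


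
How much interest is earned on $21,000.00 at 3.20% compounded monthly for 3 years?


Compound interest earned = final amount − principal.
A = P(1 + r/n)^(nt) = $21,000.00 × (1 + 0.032/12)^(12 × 3) = $23,112.99
Interest = A − P = $23,112.99 − $21,000.00 = $2,112.99

Interest = A - P = $2,112.99


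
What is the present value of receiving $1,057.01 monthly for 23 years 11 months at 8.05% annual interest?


Present value of an ordinary annuity: PV = PMT × (1 − (1 + r)^(−n)) / r
Monthly rate r = 0.0805/12 ≈ 0.00670833, n = 287
PV = $1,057.01 × (1 − (1 + 0.0805/12)^(−287)) / (0.0805/12)
PV = $1,057.01 × 127.188999
PV = $134,440.04

PV = PMT × (1-(1+r)^(-n))/r = $134,440.04


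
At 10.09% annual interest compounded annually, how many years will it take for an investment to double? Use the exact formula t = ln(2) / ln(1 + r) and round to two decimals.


Doubling condition: (1 + r)^t = 2
Take ln of both sides: t × ln(1 + r) = ln(2)
t = ln(2) / ln(1 + r)
t = 0.693147 / 0.096128
t = 7.21

t = ln(2) / ln(1 + r) = 7.21 years


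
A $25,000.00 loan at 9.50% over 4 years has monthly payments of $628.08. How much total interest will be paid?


Total paid over the life of the loan = PMT × n.
Total paid = $628.08 × 48 = $30,147.84
Total interest = total paid − principal = $30,147.84 − $25,000.00 = $5,147.84

Total interest = (PMT × n) - PV = $5,147.84


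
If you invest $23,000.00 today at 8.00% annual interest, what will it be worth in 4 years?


Future value formula: FV = PV × (1 + r)^t
FV = $23,000.00 × (1 + 0.08)^4
FV = $23,000.00 × 1.360489
FV = $31,291.25

FV = PV × (1 + r)^t = $31,291.25


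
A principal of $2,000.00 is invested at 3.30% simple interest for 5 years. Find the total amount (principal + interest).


Total amount formula: A = P(1 + rt) = P + P·r·t
Interest: I = P × r × t = $2,000.00 × 0.033 × 5 = $330.00
A = P + I = $2,000.00 + $330.00 = $2,330.00

A = P + I = P(1 + rt) = $2,330.00


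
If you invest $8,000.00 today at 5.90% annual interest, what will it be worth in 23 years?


Future value formula: FV = PV × (1 + r)^t
FV = $8,000.00 × (1 + 0.059)^23
FV = $8,000.00 × 3.737723
FV = $29,901.78

FV = PV × (1 + r)^t = $29,901.78


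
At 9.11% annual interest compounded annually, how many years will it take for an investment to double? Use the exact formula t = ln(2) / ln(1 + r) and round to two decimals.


Doubling condition: (1 + r)^t = 2
Take ln of both sides: t × ln(1 + r) = ln(2)
t = ln(2) / ln(1 + r)
t = 0.693147 / 0.087186
t = 7.95

t = ln(2) / ln(1 + r) = 7.95 years


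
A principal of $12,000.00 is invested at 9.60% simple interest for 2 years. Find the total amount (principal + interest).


Total amount formula: A = P(1 + rt) = P + P·r·t
Interest: I = P × r × t = $12,000.00 × 0.096 × 2 = $2,304.00
A = P + I = $12,000.00 + $2,304.00 = $14,304.00

A = P + I = P(1 + rt) = $14,304.00


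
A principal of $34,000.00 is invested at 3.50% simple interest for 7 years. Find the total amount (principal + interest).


Total amount formula: A = P(1 + rt) = P + P·r·t
Interest: I = P × r × t = $34,000.00 × 0.035 × 7 = $8,330.00
A = P + I = $34,000.00 + $8,330.00 = $42,330.00

A = P + I = P(1 + rt) = $42,330.00


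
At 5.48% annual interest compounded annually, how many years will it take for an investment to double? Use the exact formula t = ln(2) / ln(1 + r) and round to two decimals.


Doubling condition: (1 + r)^t = 2
Take ln of both sides: t × ln(1 + r) = ln(2)
t = ln(2) / ln(1 + r)
t = 0.693147 / 0.053351
t = 12.99

t = ln(2) / ln(1 + r) = 12.99 years


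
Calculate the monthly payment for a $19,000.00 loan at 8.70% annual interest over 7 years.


Loan payment formula: PMT = PV × r / (1 − (1 + r)^(−n))
Monthly rate r = 0.087/12 = 0.00725, n = 84 months
Denominator: 1 − (1 + 0.087/12)^(−84) = 0.454909
PMT = $19,000.00 × (0.087/12) / 0.454909
PMT = $302.81 per month

PMT = PV × r / (1-(1+r)^(-n)) = $302.81/month


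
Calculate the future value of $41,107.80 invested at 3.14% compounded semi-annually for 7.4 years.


Compound interest formula: A = P(1 + r/n)^(nt)
A = $41,107.80 × (1 + 0.0314/2)^(2 × 7.4)
Growth factor: (1 + 0.0314/2)^14.8 = 1.2592985
A = $41,107.80 × 1.2592985
A = $51,766.99

A = P(1 + r/n)^(nt) = $51,766.99


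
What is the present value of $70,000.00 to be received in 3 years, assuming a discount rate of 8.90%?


Present value formula: PV = FV / (1 + r)^t
PV = $70,000.00 / (1 + 0.089)^3
PV = $70,000.00 / 1.29146797
PV = $54,201.89

PV = FV / (1 + r)^t = $54,201.89


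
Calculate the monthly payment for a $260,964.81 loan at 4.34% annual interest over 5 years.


Loan payment formula: PMT = PV × r / (1 − (1 + r)^(−n))
Monthly rate r = 0.0434/12 ≈ 0.00361667, n = 60 months
Denominator: 1 − (1 + 0.0434/12)^(−60) = 0.194755
PMT = $260,964.81 × (0.0434/12) / 0.194755
PMT = $4,846.21 per month

PMT = PV × r / (1-(1+r)^(-n)) = $4,846.21/month


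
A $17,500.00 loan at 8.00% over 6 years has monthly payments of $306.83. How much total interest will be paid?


Total paid over the life of the loan = PMT × n.
Total paid = $306.83 × 72 = $22,091.76
Total interest = total paid − principal = $22,091.76 − $17,500.00 = $4,591.76

Total interest = (PMT × n) - PV = $4,591.76


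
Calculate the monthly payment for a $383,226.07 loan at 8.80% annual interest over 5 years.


Loan payment formula: PMT = PV × r / (1 − (1 + r)^(−n))
Monthly rate r = 0.088/12 ≈ 0.00733333, n = 60 months
Denominator: 1 − (1 + 0.088/12)^(−60) = 0.3549288
PMT = $383,226.07 × (0.088/12) / 0.3549288
PMT = $7,918.00 per month

PMT = PV × r / (1-(1+r)^(-n)) = $7,918.00/month


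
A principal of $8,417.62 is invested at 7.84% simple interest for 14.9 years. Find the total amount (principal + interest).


Total amount formula: A = P(1 + rt) = P + P·r·t
Interest: I = P × r × t = $8,417.62 × 0.0784 × 14.9 = $9,833.13
A = P + I = $8,417.62 + $9,833.13 = $18,250.75

A = P + I = P(1 + rt) = $18,250.75


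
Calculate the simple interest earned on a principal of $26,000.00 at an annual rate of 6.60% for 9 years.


Simple interest formula: I = P × r × t
I = $26,000.00 × 0.066 × 9
I = $15,444.00

I = P × r × t = $15,444.00


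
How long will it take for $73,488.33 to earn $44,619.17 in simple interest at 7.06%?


Rearrange the simple interest formula for t:
I = P × r × t  ⇒  t = I / (P × r)
t = $44,619.17 / ($73,488.33 × 0.0706)
t = 8.6

t = I/(P×r) = 8.6 years


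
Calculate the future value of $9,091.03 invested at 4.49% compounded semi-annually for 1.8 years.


Compound interest formula: A = P(1 + r/n)^(nt)
A = $9,091.03 × (1 + 0.0449/2)^(2 × 1.8)
Growth factor: (1 + 0.0449/2)^3.6 = 1.083207
A = $9,091.03 × 1.083207
A = $9,847.47

A = P(1 + r/n)^(nt) = $9,847.47


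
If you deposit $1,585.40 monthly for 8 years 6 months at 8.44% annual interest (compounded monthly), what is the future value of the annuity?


Future value of an ordinary annuity: FV = PMT × ((1 + r)^n − 1) / r
Monthly rate r = 0.0844/12 ≈ 0.00703333, n = 102
FV = $1,585.40 × ((1 + 0.0844/12)^102 − 1) / (0.0844/12)
FV = $1,585.40 × 148.430276
FV = $235,321.36

FV = PMT × ((1+r)^n - 1)/r = $235,321.36


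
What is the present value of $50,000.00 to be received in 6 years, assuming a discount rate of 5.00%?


Present value formula: PV = FV / (1 + r)^t
PV = $50,000.00 / (1 + 0.05)^6
PV = $50,000.00 / 1.3400956
PV = $37,310.77

PV = FV / (1 + r)^t = $37,310.77


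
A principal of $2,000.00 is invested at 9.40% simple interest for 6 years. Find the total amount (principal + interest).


Total amount formula: A = P(1 + rt) = P + P·r·t
Interest: I = P × r × t = $2,000.00 × 0.094 × 6 = $1,128.00
A = P + I = $2,000.00 + $1,128.00 = $3,128.00

A = P + I = P(1 + rt) = $3,128.00


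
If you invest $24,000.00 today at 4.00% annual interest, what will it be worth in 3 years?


Future value formula: FV = PV × (1 + r)^t
FV = $24,000.00 × (1 + 0.04)^3
FV = $24,000.00 × 1.124864
FV = $26,996.74

FV = PV × (1 + r)^t = $26,996.74


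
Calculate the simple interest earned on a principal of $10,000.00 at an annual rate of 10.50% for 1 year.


Simple interest formula: I = P × r × t
I = $10,000.00 × 0.105 × 1
I = $1,050.00

I = P × r × t = $1,050.00


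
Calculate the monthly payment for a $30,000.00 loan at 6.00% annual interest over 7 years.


Loan payment formula: PMT = PV × r / (1 − (1 + r)^(−n))
Monthly rate r = 0.06/12 = 0.005, n = 84 months
Denominator: 1 − (1 + 0.06/12)^(−84) = 0.342265
PMT = $30,000.00 × (0.06/12) / 0.342265
PMT = $438.26 per month

PMT = PV × r / (1-(1+r)^(-n)) = $438.26/month


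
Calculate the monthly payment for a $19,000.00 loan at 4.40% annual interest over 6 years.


Loan payment formula: PMT = PV × r / (1 − (1 + r)^(−n))
Monthly rate r = 0.044/12 ≈ 0.00366667, n = 72 months
Denominator: 1 − (1 + 0.044/12)^(−72) = 0.231656
PMT = $19,000.00 × (0.044/12) / 0.231656
PMT = $300.73 per month

PMT = PV × r / (1-(1+r)^(-n)) = $300.73/month


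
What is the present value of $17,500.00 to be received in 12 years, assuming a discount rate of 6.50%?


Present value formula: PV = FV / (1 + r)^t
PV = $17,500.00 / (1 + 0.065)^12
PV = $17,500.00 / 2.129096
PV = $8,219.45

PV = FV / (1 + r)^t = $8,219.45


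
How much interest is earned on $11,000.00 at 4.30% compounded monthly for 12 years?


Compound interest earned = final amount − principal.
A = P(1 + r/n)^(nt) = $11,000.00 × (1 + 0.043/12)^(12 × 12) = $18,411.45
Interest = A − P = $18,411.45 − $11,000.00 = $7,411.45

Interest = A - P = $7,411.45


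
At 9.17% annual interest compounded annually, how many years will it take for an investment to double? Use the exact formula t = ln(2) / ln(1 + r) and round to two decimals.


Doubling condition: (1 + r)^t = 2
Take ln of both sides: t × ln(1 + r) = ln(2)
t = ln(2) / ln(1 + r)
t = 0.693147 / 0.087736
t = 7.90

t = ln(2) / ln(1 + r) = 7.90 years


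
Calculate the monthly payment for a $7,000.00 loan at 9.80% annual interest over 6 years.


Loan payment formula: PMT = PV × r / (1 − (1 + r)^(−n))
Monthly rate r = 0.098/12 ≈ 0.00816667, n = 72 months
Denominator: 1 − (1 + 0.098/12)^(−72) = 0.443235
PMT = $7,000.00 × (0.098/12) / 0.443235
PMT = $128.98 per month

PMT = PV × r / (1-(1+r)^(-n)) = $128.98/month


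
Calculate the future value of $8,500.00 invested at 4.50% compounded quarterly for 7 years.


Compound interest formula: A = P(1 + r/n)^(nt)
A = $8,500.00 × (1 + 0.045/4)^(4 × 7)
Growth factor: (1 + 0.045/4)^28 = 1.367852
A = $8,500.00 × 1.367852
A = $11,626.74

A = P(1 + r/n)^(nt) = $11,626.74


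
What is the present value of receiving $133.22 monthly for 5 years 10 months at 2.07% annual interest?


Present value of an ordinary annuity: PV = PMT × (1 − (1 + r)^(−n)) / r
Monthly rate r = 0.0207/12 = 0.001725, n = 70
PV = $133.22 × (1 − (1 + 0.0207/12)^(−70)) / (0.0207/12)
PV = $133.22 × 65.885394
PV = $8,777.25

PV = PMT × (1-(1+r)^(-n))/r = $8,777.25


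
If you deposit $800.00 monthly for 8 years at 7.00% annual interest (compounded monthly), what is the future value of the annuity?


Future value of an ordinary annuity: FV = PMT × ((1 + r)^n − 1) / r
Monthly rate r = 0.07/12 ≈ 0.00583333, n = 96
FV = $800.00 × ((1 + 0.07/12)^96 − 1) / (0.07/12)
FV = $800.00 × 128.198821
FV = $102,559.06

FV = PMT × ((1+r)^n - 1)/r = $102,559.06


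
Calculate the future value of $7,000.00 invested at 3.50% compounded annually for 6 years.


Compound interest formula: A = P(1 + r/n)^(nt)
A = $7,000.00 × (1 + 0.035/1)^(1 × 6)
Growth factor: (1 + 0.035/1)^6 = 1.2292553
A = $7,000.00 × 1.2292553
A = $8,604.79

A = P(1 + r/n)^(nt) = $8,604.79


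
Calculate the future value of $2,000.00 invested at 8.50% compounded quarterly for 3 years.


Compound interest formula: A = P(1 + r/n)^(nt)
A = $2,000.00 × (1 + 0.085/4)^(4 × 3)
Growth factor: (1 + 0.085/4)^12 = 1.287019
A = $2,000.00 × 1.287019
A = $2,574.04

A = P(1 + r/n)^(nt) = $2,574.04


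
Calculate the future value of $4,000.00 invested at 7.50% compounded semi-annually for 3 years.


Compound interest formula: A = P(1 + r/n)^(nt)
A = $4,000.00 × (1 + 0.075/2)^(2 × 3)
Growth factor: (1 + 0.075/2)^6 = 1.2471785
A = $4,000.00 × 1.2471785
A = $4,988.71

A = P(1 + r/n)^(nt) = $4,988.71


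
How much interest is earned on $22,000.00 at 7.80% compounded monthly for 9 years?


Compound interest earned = final amount − principal.
A = P(1 + r/n)^(nt) = $22,000.00 × (1 + 0.078/12)^(12 × 9) = $44,290.53
Interest = A − P = $44,290.53 − $22,000.00 = $22,290.53

Interest = A - P = $22,290.53


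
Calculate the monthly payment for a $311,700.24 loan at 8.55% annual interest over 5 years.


Loan payment formula: PMT = PV × r / (1 − (1 + r)^(−n))
Monthly rate r = 0.0855/12 = 0.007125, n = 60 months
Denominator: 1 − (1 + 0.0855/12)^(−60) = 0.3468734
PMT = $311,700.24 × (0.0855/12) / 0.3468734
PMT = $6,402.52 per month

PMT = PV × r / (1-(1+r)^(-n)) = $6,402.52/month


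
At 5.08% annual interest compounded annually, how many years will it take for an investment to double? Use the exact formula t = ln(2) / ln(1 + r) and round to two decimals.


Doubling condition: (1 + r)^t = 2
Take ln of both sides: t × ln(1 + r) = ln(2)
t = ln(2) / ln(1 + r)
t = 0.693147 / 0.049552
t = 13.99

t = ln(2) / ln(1 + r) = 13.99 years
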